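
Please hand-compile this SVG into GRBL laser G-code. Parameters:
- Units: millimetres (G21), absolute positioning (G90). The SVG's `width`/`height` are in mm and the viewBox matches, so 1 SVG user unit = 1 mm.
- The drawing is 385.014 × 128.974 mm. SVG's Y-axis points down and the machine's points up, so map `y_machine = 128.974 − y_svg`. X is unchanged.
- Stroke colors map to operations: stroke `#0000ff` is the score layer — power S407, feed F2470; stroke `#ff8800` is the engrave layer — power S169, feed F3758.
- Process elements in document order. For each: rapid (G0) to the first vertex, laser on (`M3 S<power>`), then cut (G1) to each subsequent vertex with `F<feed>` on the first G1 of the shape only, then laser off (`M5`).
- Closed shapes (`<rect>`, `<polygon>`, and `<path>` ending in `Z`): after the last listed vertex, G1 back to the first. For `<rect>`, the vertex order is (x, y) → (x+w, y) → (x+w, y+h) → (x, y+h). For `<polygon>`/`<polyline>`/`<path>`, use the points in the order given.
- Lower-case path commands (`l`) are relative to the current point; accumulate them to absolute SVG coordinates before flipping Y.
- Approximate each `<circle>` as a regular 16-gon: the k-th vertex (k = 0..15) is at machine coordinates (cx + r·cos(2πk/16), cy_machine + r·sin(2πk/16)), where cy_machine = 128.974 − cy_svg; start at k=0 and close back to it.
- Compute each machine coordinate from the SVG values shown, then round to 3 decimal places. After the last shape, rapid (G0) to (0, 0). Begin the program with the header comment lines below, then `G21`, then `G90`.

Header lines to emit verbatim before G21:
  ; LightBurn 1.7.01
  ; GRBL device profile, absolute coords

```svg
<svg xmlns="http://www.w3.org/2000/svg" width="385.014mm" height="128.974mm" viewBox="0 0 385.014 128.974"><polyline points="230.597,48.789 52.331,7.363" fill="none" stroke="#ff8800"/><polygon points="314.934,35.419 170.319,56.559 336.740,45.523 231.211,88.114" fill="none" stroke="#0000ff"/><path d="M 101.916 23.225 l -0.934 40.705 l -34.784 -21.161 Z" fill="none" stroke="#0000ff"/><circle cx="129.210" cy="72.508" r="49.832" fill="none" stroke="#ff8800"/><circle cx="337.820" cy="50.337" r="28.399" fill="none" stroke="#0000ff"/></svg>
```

Since the viewBox matches the mm dimensions, user units are millimetres directly. The only transform is the Y-flip y_m = 128.974 − y_svg.

Shape 1 is a line segment drawn with `<polyline>`. Its stroke #ff8800 means engrave at S169, F3758. After flipping Y the toolpath is (230.597,80.185) → (52.331,121.611).

Shape 2 is a closed polygon drawn with `<polygon>`. Its stroke #0000ff means score at S407, F2470. After flipping Y the toolpath is (314.934,93.555) → (170.319,72.415) → (336.740,83.451) → (231.211,40.860) → (314.934,93.555), returning to the start.

Shape 3 is a regular polygon drawn with `<path>`. Its stroke #0000ff means score at S407, F2470. After flipping Y the toolpath is (101.916,105.749) → (100.982,65.044) → (66.198,86.205) → (101.916,105.749), returning to the start.

Shape 4 is a circle drawn with `<circle>`. Its stroke #ff8800 means engrave at S169, F3758. After flipping Y the toolpath is (179.042,56.466) → (175.249,75.536) → (164.447,91.703) → (148.280,102.505) → (129.210,106.298) → (110.140,102.505) → (93.973,91.703) → (83.171,75.536) → (79.378,56.466) → (83.171,37.396) → (93.973,21.229) → (110.140,10.427) → (129.210,6.634) → (148.280,10.427) → (164.447,21.229) → (175.249,37.396) → (179.042,56.466), returning to the start.

Shape 5 is a circle drawn with `<circle>`. Its stroke #0000ff means score at S407, F2470. After flipping Y the toolpath is (366.219,78.637) → (364.057,89.505) → (357.901,98.718) → (348.688,104.874) → (337.820,107.036) → (326.952,104.874) → (317.739,98.718) → (311.583,89.505) → (309.421,78.637) → (311.583,67.769) → (317.739,58.556) → (326.952,52.400) → (337.820,50.238) → (348.688,52.400) → (357.901,58.556) → (364.057,67.769) → (366.219,78.637), returning to the start.

; LightBurn 1.7.01
; GRBL device profile, absolute coords
G21
G90
G0 X230.597 Y80.185
M3 S169
G1 X52.331 Y121.611 F3758
M5
G0 X314.934 Y93.555
M3 S407
G1 X170.319 Y72.415 F2470
G1 X336.740 Y83.451
G1 X231.211 Y40.860
G1 X314.934 Y93.555
M5
G0 X101.916 Y105.749
M3 S407
G1 X100.982 Y65.044 F2470
G1 X66.198 Y86.205
G1 X101.916 Y105.749
M5
G0 X179.042 Y56.466
M3 S169
G1 X175.249 Y75.536 F3758
G1 X164.447 Y91.703
G1 X148.280 Y102.505
G1 X129.210 Y106.298
G1 X110.140 Y102.505
G1 X93.973 Y91.703
G1 X83.171 Y75.536
G1 X79.378 Y56.466
G1 X83.171 Y37.396
G1 X93.973 Y21.229
G1 X110.140 Y10.427
G1 X129.210 Y6.634
G1 X148.280 Y10.427
G1 X164.447 Y21.229
G1 X175.249 Y37.396
G1 X179.042 Y56.466
M5
G0 X366.219 Y78.637
M3 S407
G1 X364.057 Y89.505 F2470
G1 X357.901 Y98.718
G1 X348.688 Y104.874
G1 X337.820 Y107.036
G1 X326.952 Y104.874
G1 X317.739 Y98.718
G1 X311.583 Y89.505
G1 X309.421 Y78.637
G1 X311.583 Y67.769
G1 X317.739 Y58.556
G1 X326.952 Y52.400
G1 X337.820 Y50.238
G1 X348.688 Y52.400
G1 X357.901 Y58.556
G1 X364.057 Y67.769
G1 X366.219 Y78.637
M5
G0 X0.000 Y0.000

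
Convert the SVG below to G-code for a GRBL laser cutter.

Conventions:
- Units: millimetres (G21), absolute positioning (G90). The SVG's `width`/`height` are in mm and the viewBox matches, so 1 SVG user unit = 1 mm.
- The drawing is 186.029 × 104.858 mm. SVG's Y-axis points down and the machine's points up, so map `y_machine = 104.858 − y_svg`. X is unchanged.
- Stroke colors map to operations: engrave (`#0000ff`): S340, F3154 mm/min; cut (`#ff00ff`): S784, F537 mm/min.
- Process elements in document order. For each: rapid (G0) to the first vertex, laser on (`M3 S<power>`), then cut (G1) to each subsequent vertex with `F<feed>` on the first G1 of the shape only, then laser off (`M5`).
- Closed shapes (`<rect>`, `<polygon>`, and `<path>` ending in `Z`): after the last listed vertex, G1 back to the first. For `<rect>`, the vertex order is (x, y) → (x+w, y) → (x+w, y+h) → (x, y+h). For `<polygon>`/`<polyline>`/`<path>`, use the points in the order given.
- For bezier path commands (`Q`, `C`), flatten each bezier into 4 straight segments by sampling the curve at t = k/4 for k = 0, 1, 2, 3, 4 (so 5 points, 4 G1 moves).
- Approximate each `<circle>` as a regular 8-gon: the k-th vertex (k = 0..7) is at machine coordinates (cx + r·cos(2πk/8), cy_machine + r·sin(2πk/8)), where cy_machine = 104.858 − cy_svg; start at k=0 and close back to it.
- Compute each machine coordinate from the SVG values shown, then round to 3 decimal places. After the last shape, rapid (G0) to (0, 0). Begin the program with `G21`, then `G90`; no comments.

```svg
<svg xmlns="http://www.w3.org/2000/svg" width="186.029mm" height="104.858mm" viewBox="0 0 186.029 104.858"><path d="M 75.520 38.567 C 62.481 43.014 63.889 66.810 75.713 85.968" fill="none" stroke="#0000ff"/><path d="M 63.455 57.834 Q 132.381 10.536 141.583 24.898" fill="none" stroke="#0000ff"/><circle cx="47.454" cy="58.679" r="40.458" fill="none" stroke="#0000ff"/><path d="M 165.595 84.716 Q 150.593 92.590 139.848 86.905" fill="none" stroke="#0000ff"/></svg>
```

Since the viewBox matches the mm dimensions, user units are millimetres directly. The only transform is the Y-flip y_m = 104.858 − y_svg.

Shape 1 is a cubic bezier drawn with `<path>`. Its stroke #0000ff means engrave at S340, F3154. After flipping Y the toolpath is (75.520,66.291) → (68.387,59.703) → (66.293,48.107) → (68.861,33.753) → (75.713,18.890).

Shape 2 is a quadratic bezier drawn with `<path>`. Its stroke #0000ff means engrave at S340, F3154. After flipping Y the toolpath is (63.455,47.024) → (94.185,66.819) → (117.450,78.907) → (133.249,83.287) → (141.583,79.960).

Shape 3 is a circle drawn with `<circle>`. Its stroke #0000ff means engrave at S340, F3154. After flipping Y the toolpath is (87.912,46.179) → (76.062,74.787) → (47.454,86.637) → (18.846,74.787) → (6.996,46.179) → (18.846,17.571) → (47.454,5.721) → (76.062,17.571) → (87.912,46.179), returning to the start.

Shape 4 is a quadratic bezier drawn with `<path>`. Its stroke #0000ff means engrave at S340, F3154. After flipping Y the toolpath is (165.595,20.142) → (158.360,17.052) → (151.657,15.658) → (145.487,15.958) → (139.848,17.953).

G21
G90
G0 X75.520 Y66.291
M3 S340
G1 X68.387 Y59.703 F3154
G1 X66.293 Y48.107
G1 X68.861 Y33.753
G1 X75.713 Y18.890
M5
G0 X63.455 Y47.024
M3 S340
G1 X94.185 Y66.819 F3154
G1 X117.450 Y78.907
G1 X133.249 Y83.287
G1 X141.583 Y79.960
M5
G0 X87.912 Y46.179
M3 S340
G1 X76.062 Y74.787 F3154
G1 X47.454 Y86.637
G1 X18.846 Y74.787
G1 X6.996 Y46.179
G1 X18.846 Y17.571
G1 X47.454 Y5.721
G1 X76.062 Y17.571
G1 X87.912 Y46.179
M5
G0 X165.595 Y20.142
M3 S340
G1 X158.360 Y17.052 F3154
G1 X151.657 Y15.658
G1 X145.487 Y15.958
G1 X139.848 Y17.953
M5
G0 X0.000 Y0.000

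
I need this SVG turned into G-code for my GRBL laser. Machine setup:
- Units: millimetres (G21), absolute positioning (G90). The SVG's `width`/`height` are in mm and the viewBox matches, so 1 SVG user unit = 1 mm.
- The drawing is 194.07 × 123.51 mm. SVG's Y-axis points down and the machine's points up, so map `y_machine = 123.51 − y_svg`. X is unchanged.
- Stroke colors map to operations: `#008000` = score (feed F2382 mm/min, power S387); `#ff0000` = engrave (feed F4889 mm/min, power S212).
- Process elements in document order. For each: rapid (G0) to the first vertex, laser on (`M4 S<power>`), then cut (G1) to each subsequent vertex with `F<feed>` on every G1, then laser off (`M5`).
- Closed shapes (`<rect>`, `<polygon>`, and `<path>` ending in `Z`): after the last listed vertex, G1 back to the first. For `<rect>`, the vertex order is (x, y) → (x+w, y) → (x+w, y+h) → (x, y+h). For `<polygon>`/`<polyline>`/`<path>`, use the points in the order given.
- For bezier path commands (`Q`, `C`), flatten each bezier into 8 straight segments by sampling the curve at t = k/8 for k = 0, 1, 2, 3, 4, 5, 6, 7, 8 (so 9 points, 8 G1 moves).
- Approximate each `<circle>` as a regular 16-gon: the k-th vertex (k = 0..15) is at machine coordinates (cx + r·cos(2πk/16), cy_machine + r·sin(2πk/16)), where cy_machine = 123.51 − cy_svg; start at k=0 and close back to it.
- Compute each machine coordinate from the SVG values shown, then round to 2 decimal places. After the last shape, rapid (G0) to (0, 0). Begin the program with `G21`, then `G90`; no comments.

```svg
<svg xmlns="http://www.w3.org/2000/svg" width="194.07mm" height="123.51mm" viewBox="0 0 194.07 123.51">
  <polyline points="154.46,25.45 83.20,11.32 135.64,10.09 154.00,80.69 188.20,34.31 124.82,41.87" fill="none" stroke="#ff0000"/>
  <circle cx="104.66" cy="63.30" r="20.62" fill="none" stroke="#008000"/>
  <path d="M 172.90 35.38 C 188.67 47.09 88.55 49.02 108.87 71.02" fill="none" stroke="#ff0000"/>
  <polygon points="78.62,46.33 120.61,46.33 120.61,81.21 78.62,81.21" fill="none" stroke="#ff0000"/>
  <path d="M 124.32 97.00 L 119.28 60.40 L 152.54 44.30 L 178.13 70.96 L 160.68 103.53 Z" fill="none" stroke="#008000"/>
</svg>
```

viewBox `0 0 194.07 123.51` with mm width/height → 1 unit = 1 mm. Flip: y_m = 123.51 − y_svg.

**Shape 1** — `<polyline>` open polyline, stroke `#ff0000` → engrave (S212, F4889). Machine vertices: (154.46,98.06) → (83.20,112.19) → (135.64,113.42) → (154.00,42.82) → (188.20,89.20) → (124.82,81.64). Open path.

**Shape 2** — `<circle>` circle, stroke `#008000` → score (S387, F2382). Machine vertices: (125.28,60.21) → (123.71,68.10) → (119.24,74.79) → (112.55,79.26) → (104.66,80.83) → (96.77,79.26) → (90.08,74.79) → (85.61,68.10) → (84.04,60.21) → (85.61,52.32) → (90.08,45.63) → (96.77,41.16) → (104.66,39.59) → (112.55,41.16) → (119.24,45.63) → (123.71,52.32) → (125.28,60.21). Closed: final G1 returns to the first vertex.

**Shape 3** — `<path>` cubic bezier, stroke `#ff0000` → engrave (S212, F4889). Control points (SVG): P0=(172.90,35.38), P1=(188.67,47.09), P2=(88.55,49.02), P3=(108.87,71.02); sampled at t=k/8. Machine vertices: (172.90,88.13) → (173.84,84.14) → (166.69,80.71) → (154.21,77.51) → (139.18,74.17) → (124.36,70.35) → (112.52,65.69) → (106.43,59.86) → (108.87,52.49). Open path.

**Shape 4** — `<polygon>` rectangle, stroke `#ff0000` → engrave (S212, F4889). Machine vertices: (78.62,77.18) → (120.61,77.18) → (120.61,42.30) → (78.62,42.30) → (78.62,77.18). Closed: final G1 returns to the first vertex.

**Shape 5** — `<path>` regular polygon, stroke `#008000` → score (S387, F2382). Machine vertices: (124.32,26.51) → (119.28,63.11) → (152.54,79.21) → (178.13,52.55) → (160.68,19.98) → (124.32,26.51). Closed: final G1 returns to the first vertex.

G21
G90
G0 X154.46 Y98.06
M4 S212
G1 X83.20 Y112.19 F4889
G1 X135.64 Y113.42 F4889
G1 X154.00 Y42.82 F4889
G1 X188.20 Y89.20 F4889
G1 X124.82 Y81.64 F4889
M5
G0 X125.28 Y60.21
M4 S387
G1 X123.71 Y68.10 F2382
G1 X119.24 Y74.79 F2382
G1 X112.55 Y79.26 F2382
G1 X104.66 Y80.83 F2382
G1 X96.77 Y79.26 F2382
G1 X90.08 Y74.79 F2382
G1 X85.61 Y68.10 F2382
G1 X84.04 Y60.21 F2382
G1 X85.61 Y52.32 F2382
G1 X90.08 Y45.63 F2382
G1 X96.77 Y41.16 F2382
G1 X104.66 Y39.59 F2382
G1 X112.55 Y41.16 F2382
G1 X119.24 Y45.63 F2382
G1 X123.71 Y52.32 F2382
G1 X125.28 Y60.21 F2382
M5
G0 X172.90 Y88.13
M4 S212
G1 X173.84 Y84.14 F4889
G1 X166.69 Y80.71 F4889
G1 X154.21 Y77.51 F4889
G1 X139.18 Y74.17 F4889
G1 X124.36 Y70.35 F4889
G1 X112.52 Y65.69 F4889
G1 X106.43 Y59.86 F4889
G1 X108.87 Y52.49 F4889
M5
G0 X78.62 Y77.18
M4 S212
G1 X120.61 Y77.18 F4889
G1 X120.61 Y42.30 F4889
G1 X78.62 Y42.30 F4889
G1 X78.62 Y77.18 F4889
M5
G0 X124.32 Y26.51
M4 S387
G1 X119.28 Y63.11 F2382
G1 X152.54 Y79.21 F2382
G1 X178.13 Y52.55 F2382
G1 X160.68 Y19.98 F2382
G1 X124.32 Y26.51 F2382
M5
G0 X0.00 Y0.00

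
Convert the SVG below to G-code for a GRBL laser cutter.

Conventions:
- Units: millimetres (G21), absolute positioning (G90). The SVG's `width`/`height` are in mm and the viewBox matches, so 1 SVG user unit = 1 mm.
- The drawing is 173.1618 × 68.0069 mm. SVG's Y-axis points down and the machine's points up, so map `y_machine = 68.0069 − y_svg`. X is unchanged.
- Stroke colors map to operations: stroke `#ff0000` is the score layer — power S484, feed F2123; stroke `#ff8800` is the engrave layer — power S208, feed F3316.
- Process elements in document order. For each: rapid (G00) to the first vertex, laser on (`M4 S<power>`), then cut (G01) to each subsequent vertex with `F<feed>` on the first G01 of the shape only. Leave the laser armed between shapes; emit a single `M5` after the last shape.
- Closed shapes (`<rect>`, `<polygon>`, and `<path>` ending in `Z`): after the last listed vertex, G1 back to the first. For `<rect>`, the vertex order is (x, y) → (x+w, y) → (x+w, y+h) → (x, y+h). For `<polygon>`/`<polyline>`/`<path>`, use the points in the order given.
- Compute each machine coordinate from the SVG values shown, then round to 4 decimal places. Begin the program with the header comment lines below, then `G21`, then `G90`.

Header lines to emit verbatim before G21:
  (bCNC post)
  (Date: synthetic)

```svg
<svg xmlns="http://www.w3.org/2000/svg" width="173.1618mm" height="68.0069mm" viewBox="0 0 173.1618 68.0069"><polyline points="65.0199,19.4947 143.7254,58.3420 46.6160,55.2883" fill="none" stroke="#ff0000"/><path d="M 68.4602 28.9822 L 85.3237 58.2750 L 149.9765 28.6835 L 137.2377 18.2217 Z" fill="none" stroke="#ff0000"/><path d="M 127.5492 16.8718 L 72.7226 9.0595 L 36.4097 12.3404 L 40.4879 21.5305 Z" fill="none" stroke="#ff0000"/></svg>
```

1 u = 1 mm; y_m = 68.0069 − y.

[1] `<polyline>` open polyline, #ff0000→score S484 F2123: (65.0199,48.5122) → (143.7254,9.6649) → (46.6160,12.7186)

[2] `<path>` closed polygon, #ff0000→score S484 F2123: (68.4602,39.0247) → (85.3237,9.7319) → (149.9765,39.3234) → (137.2377,49.7852) → (68.4602,39.0247) (closed)

[3] `<path>` closed polygon, #ff0000→score S484 F2123: (127.5492,51.1351) → (72.7226,58.9474) → (36.4097,55.6665) → (40.4879,46.4764) → (127.5492,51.1351) (closed)

(bCNC post)
(Date: synthetic)
G21
G90
G00 X65.0199 Y48.5122
M4 S484
G01 X143.7254 Y9.6649 F2123
G01 X46.6160 Y12.7186
G00 X68.4602 Y39.0247
M4 S484
G01 X85.3237 Y9.7319 F2123
G01 X149.9765 Y39.3234
G01 X137.2377 Y49.7852
G01 X68.4602 Y39.0247
G00 X127.5492 Y51.1351
M4 S484
G01 X72.7226 Y58.9474 F2123
G01 X36.4097 Y55.6665
G01 X40.4879 Y46.4764
G01 X127.5492 Y51.1351
M5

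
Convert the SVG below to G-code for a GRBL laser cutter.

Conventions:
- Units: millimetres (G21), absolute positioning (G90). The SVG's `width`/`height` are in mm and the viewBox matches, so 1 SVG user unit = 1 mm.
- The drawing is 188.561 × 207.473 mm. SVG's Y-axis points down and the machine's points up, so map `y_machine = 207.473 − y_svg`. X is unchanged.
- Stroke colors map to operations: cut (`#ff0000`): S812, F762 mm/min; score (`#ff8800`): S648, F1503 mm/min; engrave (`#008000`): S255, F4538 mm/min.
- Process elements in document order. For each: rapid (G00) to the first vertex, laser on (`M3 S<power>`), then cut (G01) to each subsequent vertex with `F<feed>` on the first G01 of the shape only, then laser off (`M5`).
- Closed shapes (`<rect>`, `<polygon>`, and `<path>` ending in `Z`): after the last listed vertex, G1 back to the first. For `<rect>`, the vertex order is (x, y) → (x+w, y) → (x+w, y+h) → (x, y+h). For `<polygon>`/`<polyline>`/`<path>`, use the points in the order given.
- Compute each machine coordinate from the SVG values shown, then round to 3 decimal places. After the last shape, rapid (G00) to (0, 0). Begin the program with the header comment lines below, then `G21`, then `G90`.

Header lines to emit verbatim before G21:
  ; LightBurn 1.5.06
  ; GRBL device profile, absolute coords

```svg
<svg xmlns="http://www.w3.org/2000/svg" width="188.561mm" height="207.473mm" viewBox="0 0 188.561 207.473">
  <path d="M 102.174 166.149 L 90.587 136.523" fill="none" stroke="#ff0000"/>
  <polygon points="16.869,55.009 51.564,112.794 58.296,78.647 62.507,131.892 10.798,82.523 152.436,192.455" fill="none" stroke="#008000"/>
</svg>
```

; LightBurn 1.5.06
; GRBL device profile, absolute coords
G21
G90
G00 X102.174 Y41.324
M3 S812
G01 X90.587 Y70.950 F762
M5
G00 X16.869 Y152.464
M3 S255
G01 X51.564 Y94.679 F4538
G01 X58.296 Y128.826
G01 X62.507 Y75.581
G01 X10.798 Y124.950
G01 X152.436 Y15.018
G01 X16.869 Y152.464
M5
G00 X0.000 Y0.000

1 u = 1 mm; y_m = 207.473 − y.

[1] `<path>` line segment, #ff0000→cut S812 F762: (102.174,41.324) → (90.587,70.950)

[2] `<polygon>` closed polygon, #008000→engrave S255 F4538: (16.869,152.464) → (51.564,94.679) → (58.296,128.826) → (62.507,75.581) → (10.798,124.950) → (152.436,15.018) → (16.869,152.464) (closed)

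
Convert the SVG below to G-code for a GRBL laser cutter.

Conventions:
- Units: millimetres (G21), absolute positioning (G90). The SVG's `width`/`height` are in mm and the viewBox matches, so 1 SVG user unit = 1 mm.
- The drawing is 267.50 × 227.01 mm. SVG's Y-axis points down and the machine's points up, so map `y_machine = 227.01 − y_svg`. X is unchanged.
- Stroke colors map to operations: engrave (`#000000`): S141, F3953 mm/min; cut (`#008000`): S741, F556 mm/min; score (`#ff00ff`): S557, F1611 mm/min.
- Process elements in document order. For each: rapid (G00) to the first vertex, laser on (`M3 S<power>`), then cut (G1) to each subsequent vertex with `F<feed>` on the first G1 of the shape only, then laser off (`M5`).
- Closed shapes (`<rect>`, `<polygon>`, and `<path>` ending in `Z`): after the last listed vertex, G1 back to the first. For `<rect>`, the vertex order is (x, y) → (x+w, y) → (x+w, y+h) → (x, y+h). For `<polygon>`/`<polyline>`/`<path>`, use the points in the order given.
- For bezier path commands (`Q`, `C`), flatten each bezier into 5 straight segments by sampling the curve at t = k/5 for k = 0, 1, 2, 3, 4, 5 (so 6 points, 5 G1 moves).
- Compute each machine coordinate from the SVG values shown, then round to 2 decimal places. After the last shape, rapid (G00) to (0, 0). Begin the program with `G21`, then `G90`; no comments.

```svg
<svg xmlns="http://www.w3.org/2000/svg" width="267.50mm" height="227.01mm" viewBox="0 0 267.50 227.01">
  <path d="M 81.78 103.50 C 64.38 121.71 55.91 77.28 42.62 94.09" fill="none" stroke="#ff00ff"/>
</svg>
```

Since the viewBox matches the mm dimensions, user units are millimetres directly. The only transform is the Y-flip y_m = 227.01 − y_svg.

Shape 1 is a cubic bezier drawn with `<path>`. Its stroke #ff00ff means score at S557, F1611. After flipping Y the toolpath is (81.78,123.51) → (72.30,119.11) → (64.31,123.80) → (57.13,131.63) → (50.13,136.65) → (42.62,132.92).

G21
G90
G00 X81.78 Y123.51
M3 S557
G1 X72.30 Y119.11 F1611
G1 X64.31 Y123.80
G1 X57.13 Y131.63
G1 X50.13 Y136.65
G1 X42.62 Y132.92
M5
G00 X0.00 Y0.00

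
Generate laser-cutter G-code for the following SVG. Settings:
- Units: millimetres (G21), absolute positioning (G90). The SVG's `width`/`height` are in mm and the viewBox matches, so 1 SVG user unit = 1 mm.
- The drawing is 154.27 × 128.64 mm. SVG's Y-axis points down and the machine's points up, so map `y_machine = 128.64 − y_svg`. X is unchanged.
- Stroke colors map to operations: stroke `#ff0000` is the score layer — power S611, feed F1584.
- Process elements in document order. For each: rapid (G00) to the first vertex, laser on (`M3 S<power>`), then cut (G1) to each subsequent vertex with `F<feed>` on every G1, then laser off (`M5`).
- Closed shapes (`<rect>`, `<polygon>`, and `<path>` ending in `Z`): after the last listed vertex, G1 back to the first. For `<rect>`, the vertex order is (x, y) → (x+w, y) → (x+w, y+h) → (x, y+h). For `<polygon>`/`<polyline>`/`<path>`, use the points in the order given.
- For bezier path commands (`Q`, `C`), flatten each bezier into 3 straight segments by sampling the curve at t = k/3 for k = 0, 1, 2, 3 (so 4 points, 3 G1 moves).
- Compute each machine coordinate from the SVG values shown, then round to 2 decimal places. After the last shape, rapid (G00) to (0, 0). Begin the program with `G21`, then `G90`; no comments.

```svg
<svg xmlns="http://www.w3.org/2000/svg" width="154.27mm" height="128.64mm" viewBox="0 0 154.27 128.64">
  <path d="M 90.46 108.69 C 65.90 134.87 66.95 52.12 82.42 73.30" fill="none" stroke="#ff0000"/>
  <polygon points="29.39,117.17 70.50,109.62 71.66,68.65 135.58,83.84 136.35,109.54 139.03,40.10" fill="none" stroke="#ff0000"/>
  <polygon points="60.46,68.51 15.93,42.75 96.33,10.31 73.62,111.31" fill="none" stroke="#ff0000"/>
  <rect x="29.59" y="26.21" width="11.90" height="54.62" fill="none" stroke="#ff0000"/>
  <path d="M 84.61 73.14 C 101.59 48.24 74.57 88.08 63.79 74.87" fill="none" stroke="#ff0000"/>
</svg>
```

viewBox `0 0 154.27 128.64` with mm width/height → 1 unit = 1 mm. Flip: y_m = 128.64 − y_svg.

**Shape 1** — `<path>` cubic bezier, stroke `#ff0000` → score (S611, F1584). Control points (SVG): P0=(90.46,108.69), P1=(65.90,134.87), P2=(66.95,52.12), P3=(82.42,73.30); sampled at t=k/3. Machine vertices: (90.46,19.95) → (74.02,22.20) → (72.17,49.76) → (82.42,55.34). Open path.

**Shape 2** — `<polygon>` closed polygon, stroke `#ff0000` → score (S611, F1584). Machine vertices: (29.39,11.47) → (70.50,19.02) → (71.66,59.99) → (135.58,44.80) → (136.35,19.10) → (139.03,88.54) → (29.39,11.47). Closed: final G1 returns to the first vertex.

**Shape 3** — `<polygon>` closed polygon, stroke `#ff0000` → score (S611, F1584). Machine vertices: (60.46,60.13) → (15.93,85.89) → (96.33,118.33) → (73.62,17.33) → (60.46,60.13). Closed: final G1 returns to the first vertex.

**Shape 4** — `<rect>` rectangle, stroke `#ff0000` → score (S611, F1584). Machine vertices: (29.59,102.43) → (41.49,102.43) → (41.49,47.81) → (29.59,47.81) → (29.59,102.43). Closed: final G1 returns to the first vertex.

**Shape 5** — `<path>` cubic bezier, stroke `#ff0000` → score (S611, F1584). Control points (SVG): P0=(84.61,73.14), P1=(101.59,48.24), P2=(74.57,88.08), P3=(63.79,74.87); sampled at t=k/3. Machine vertices: (84.61,55.50) → (89.15,63.18) → (77.75,53.88) → (63.79,53.77). Open path.

G21
G90
G00 X90.46 Y19.95
M3 S611
G1 X74.02 Y22.20 F1584
G1 X72.17 Y49.76 F1584
G1 X82.42 Y55.34 F1584
M5
G00 X29.39 Y11.47
M3 S611
G1 X70.50 Y19.02 F1584
G1 X71.66 Y59.99 F1584
G1 X135.58 Y44.80 F1584
G1 X136.35 Y19.10 F1584
G1 X139.03 Y88.54 F1584
G1 X29.39 Y11.47 F1584
M5
G00 X60.46 Y60.13
M3 S611
G1 X15.93 Y85.89 F1584
G1 X96.33 Y118.33 F1584
G1 X73.62 Y17.33 F1584
G1 X60.46 Y60.13 F1584
M5
G00 X29.59 Y102.43
M3 S611
G1 X41.49 Y102.43 F1584
G1 X41.49 Y47.81 F1584
G1 X29.59 Y47.81 F1584
G1 X29.59 Y102.43 F1584
M5
G00 X84.61 Y55.50
M3 S611
G1 X89.15 Y63.18 F1584
G1 X77.75 Y53.88 F1584
G1 X63.79 Y53.77 F1584
M5
G00 X0.00 Y0.00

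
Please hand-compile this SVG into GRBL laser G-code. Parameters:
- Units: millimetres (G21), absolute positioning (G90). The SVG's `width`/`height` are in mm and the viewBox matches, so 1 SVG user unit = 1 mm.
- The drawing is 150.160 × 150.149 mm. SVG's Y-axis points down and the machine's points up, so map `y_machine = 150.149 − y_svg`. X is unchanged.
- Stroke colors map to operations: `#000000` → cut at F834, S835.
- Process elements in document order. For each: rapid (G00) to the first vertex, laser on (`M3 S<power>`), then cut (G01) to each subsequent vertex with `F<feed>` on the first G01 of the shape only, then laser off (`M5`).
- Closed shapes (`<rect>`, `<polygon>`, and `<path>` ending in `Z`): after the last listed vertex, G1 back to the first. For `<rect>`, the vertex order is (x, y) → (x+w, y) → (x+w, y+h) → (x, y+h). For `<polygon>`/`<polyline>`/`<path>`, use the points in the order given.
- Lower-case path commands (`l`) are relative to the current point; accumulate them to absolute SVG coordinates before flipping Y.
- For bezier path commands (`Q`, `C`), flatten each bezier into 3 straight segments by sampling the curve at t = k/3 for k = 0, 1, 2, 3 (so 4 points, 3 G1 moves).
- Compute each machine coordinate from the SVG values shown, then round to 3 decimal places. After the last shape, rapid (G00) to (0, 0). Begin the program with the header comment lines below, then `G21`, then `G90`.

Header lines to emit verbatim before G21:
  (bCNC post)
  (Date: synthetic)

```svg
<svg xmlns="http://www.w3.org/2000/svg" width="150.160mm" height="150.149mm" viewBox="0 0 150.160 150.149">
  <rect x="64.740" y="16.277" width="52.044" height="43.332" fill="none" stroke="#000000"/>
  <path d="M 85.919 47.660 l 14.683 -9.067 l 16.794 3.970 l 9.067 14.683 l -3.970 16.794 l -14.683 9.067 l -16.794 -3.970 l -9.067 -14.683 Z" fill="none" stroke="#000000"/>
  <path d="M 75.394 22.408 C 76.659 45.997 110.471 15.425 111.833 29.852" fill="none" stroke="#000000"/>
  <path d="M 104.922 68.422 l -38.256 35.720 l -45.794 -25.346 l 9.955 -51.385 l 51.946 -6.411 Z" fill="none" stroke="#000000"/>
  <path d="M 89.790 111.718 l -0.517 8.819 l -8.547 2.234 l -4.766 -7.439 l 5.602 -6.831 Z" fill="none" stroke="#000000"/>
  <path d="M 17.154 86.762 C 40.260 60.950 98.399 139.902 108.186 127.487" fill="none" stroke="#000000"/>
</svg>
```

(bCNC post)
(Date: synthetic)
G21
G90
G00 X64.740 Y133.872
M3 S835
G01 X116.784 Y133.872 F834
G01 X116.784 Y90.540
G01 X64.740 Y90.540
G01 X64.740 Y133.872
M5
G00 X85.919 Y102.489
M3 S835
G01 X100.602 Y111.556 F834
G01 X117.396 Y107.586
G01 X126.463 Y92.903
G01 X122.493 Y76.109
G01 X107.810 Y67.042
G01 X91.016 Y71.012
G01 X81.949 Y85.695
G01 X85.919 Y102.489
M5
G00 X75.394 Y127.741
M3 S835
G01 X85.101 Y118.533 F834
G01 X102.062 Y123.397
G01 X111.833 Y120.297
M5
G00 X104.922 Y81.727
M3 S835
G01 X66.666 Y46.007 F834
G01 X20.872 Y71.353
G01 X30.827 Y122.738
G01 X82.773 Y129.149
G01 X104.922 Y81.727
M5
G00 X89.790 Y38.431
M3 S835
G01 X89.273 Y29.612 F834
G01 X80.726 Y27.378
G01 X75.960 Y34.817
G01 X81.562 Y41.648
G01 X89.790 Y38.431
M5
G00 X17.154 Y63.387
M3 S835
G01 X48.849 Y61.542 F834
G01 X85.370 Y33.439
G01 X108.186 Y22.662
M5
G00 X0.000 Y0.000

Since the viewBox matches the mm dimensions, user units are millimetres directly. The only transform is the Y-flip y_m = 150.149 − y_svg.

Shape 1 is a rectangle drawn with `<rect>`. Its stroke #000000 means cut at S835, F834. After flipping Y the toolpath is (64.740,133.872) → (116.784,133.872) → (116.784,90.540) → (64.740,90.540) → (64.740,133.872), returning to the start.

Shape 2 is a regular polygon drawn with `<path>`. Its stroke #000000 means cut at S835, F834. After flipping Y the toolpath is (85.919,102.489) → (100.602,111.556) → (117.396,107.586) → (126.463,92.903) → (122.493,76.109) → (107.810,67.042) → (91.016,71.012) → (81.949,85.695) → (85.919,102.489), returning to the start.

Shape 3 is a cubic bezier drawn with `<path>`. Its stroke #000000 means cut at S835, F834. After flipping Y the toolpath is (75.394,127.741) → (85.101,118.533) → (102.062,123.397) → (111.833,120.297).

Shape 4 is a regular polygon drawn with `<path>`. Its stroke #000000 means cut at S835, F834. After flipping Y the toolpath is (104.922,81.727) → (66.666,46.007) → (20.872,71.353) → (30.827,122.738) → (82.773,129.149) → (104.922,81.727), returning to the start.

Shape 5 is a regular polygon drawn with `<path>`. Its stroke #000000 means cut at S835, F834. After flipping Y the toolpath is (89.790,38.431) → (89.273,29.612) → (80.726,27.378) → (75.960,34.817) → (81.562,41.648) → (89.790,38.431), returning to the start.

Shape 6 is a cubic bezier drawn with `<path>`. Its stroke #000000 means cut at S835, F834. After flipping Y the toolpath is (17.154,63.387) → (48.849,61.542) → (85.370,33.439) → (108.186,22.662).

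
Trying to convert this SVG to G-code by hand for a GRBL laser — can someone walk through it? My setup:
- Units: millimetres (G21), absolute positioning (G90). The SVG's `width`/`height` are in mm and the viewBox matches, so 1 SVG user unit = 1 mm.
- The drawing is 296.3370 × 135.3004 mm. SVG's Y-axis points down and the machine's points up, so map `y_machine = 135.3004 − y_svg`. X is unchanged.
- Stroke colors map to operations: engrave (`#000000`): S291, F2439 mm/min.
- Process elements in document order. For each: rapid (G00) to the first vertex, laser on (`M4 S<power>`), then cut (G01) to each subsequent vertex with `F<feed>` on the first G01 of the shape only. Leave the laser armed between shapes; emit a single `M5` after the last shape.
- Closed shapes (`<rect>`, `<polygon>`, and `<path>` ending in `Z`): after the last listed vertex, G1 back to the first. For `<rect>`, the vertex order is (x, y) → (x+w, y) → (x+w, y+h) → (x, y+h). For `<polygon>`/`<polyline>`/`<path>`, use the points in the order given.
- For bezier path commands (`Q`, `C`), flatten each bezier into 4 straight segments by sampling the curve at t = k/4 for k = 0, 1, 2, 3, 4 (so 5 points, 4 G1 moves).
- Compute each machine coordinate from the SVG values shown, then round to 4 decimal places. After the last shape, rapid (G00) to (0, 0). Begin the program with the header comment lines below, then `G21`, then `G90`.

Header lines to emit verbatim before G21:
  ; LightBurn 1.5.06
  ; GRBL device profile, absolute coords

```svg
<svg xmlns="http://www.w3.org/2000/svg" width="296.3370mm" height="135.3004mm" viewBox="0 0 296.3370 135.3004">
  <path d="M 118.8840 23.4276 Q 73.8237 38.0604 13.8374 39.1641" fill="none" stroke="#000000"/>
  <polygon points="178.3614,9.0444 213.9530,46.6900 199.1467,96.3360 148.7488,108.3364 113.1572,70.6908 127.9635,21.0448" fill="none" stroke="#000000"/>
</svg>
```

; LightBurn 1.5.06
; GRBL device profile, absolute coords
G21
G90
G00 X118.8840 Y111.8728
M4 S291
G01 X95.4210 Y105.4020 F2439
G01 X70.0922 Y100.6223
G01 X42.8977 Y97.5337
G01 X13.8374 Y96.1363
G00 X178.3614 Y126.2560
M4 S291
G01 X213.9530 Y88.6104 F2439
G01 X199.1467 Y38.9644
G01 X148.7488 Y26.9640
G01 X113.1572 Y64.6096
G01 X127.9635 Y114.2556
G01 X178.3614 Y126.2560
M5
G00 X0.0000 Y0.0000

Since the viewBox matches the mm dimensions, user units are millimetres directly. The only transform is the Y-flip y_m = 135.3004 − y_svg.

Shape 1 is a quadratic bezier drawn with `<path>`. Its stroke #000000 means engrave at S291, F2439. After flipping Y the toolpath is (118.8840,111.8728) → (95.4210,105.4020) → (70.0922,100.6223) → (42.8977,97.5337) → (13.8374,96.1363).

Shape 2 is a regular polygon drawn with `<polygon>`. Its stroke #000000 means engrave at S291, F2439. After flipping Y the toolpath is (178.3614,126.2560) → (213.9530,88.6104) → (199.1467,38.9644) → (148.7488,26.9640) → (113.1572,64.6096) → (127.9635,114.2556) → (178.3614,126.2560), returning to the start.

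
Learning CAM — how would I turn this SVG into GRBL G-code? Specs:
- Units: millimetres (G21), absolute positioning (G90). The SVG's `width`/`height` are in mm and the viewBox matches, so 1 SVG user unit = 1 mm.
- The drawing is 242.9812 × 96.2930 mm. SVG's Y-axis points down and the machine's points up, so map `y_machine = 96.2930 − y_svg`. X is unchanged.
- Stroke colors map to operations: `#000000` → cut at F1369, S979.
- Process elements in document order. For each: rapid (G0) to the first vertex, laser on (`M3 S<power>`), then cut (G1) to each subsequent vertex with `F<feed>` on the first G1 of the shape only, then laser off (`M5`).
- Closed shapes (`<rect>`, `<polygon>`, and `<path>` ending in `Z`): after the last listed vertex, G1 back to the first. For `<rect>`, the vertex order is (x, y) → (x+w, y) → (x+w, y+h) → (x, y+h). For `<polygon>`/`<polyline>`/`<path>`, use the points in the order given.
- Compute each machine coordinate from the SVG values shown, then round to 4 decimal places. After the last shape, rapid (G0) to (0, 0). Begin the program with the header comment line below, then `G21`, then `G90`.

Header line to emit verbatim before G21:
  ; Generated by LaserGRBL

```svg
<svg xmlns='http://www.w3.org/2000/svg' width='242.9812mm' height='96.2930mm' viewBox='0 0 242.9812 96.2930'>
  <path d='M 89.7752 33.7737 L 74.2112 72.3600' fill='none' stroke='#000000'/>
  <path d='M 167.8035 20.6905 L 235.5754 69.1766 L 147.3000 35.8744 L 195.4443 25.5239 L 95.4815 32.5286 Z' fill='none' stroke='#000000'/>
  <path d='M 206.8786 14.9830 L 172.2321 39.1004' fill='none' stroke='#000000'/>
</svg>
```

viewBox `0 0 242.9812 96.2930` with mm width/height → 1 unit = 1 mm. Flip: y_m = 96.2930 − y_svg.

**Shape 1** — `<path>` line segment, stroke `#000000` → cut (S979, F1369). Machine vertices: (89.7752,62.5193) → (74.2112,23.9330). Open path.

**Shape 2** — `<path>` closed polygon, stroke `#000000` → cut (S979, F1369). Machine vertices: (167.8035,75.6025) → (235.5754,27.1164) → (147.3000,60.4186) → (195.4443,70.7691) → (95.4815,63.7644) → (167.8035,75.6025). Closed: final G1 returns to the first vertex.

**Shape 3** — `<path>` line segment, stroke `#000000` → cut (S979, F1369). Machine vertices: (206.8786,81.3100) → (172.2321,57.1926). Open path.

; Generated by LaserGRBL
G21
G90
G0 X89.7752 Y62.5193
M3 S979
G1 X74.2112 Y23.9330 F1369
M5
G0 X167.8035 Y75.6025
M3 S979
G1 X235.5754 Y27.1164 F1369
G1 X147.3000 Y60.4186
G1 X195.4443 Y70.7691
G1 X95.4815 Y63.7644
G1 X167.8035 Y75.6025
M5
G0 X206.8786 Y81.3100
M3 S979
G1 X172.2321 Y57.1926 F1369
M5
G0 X0.0000 Y0.0000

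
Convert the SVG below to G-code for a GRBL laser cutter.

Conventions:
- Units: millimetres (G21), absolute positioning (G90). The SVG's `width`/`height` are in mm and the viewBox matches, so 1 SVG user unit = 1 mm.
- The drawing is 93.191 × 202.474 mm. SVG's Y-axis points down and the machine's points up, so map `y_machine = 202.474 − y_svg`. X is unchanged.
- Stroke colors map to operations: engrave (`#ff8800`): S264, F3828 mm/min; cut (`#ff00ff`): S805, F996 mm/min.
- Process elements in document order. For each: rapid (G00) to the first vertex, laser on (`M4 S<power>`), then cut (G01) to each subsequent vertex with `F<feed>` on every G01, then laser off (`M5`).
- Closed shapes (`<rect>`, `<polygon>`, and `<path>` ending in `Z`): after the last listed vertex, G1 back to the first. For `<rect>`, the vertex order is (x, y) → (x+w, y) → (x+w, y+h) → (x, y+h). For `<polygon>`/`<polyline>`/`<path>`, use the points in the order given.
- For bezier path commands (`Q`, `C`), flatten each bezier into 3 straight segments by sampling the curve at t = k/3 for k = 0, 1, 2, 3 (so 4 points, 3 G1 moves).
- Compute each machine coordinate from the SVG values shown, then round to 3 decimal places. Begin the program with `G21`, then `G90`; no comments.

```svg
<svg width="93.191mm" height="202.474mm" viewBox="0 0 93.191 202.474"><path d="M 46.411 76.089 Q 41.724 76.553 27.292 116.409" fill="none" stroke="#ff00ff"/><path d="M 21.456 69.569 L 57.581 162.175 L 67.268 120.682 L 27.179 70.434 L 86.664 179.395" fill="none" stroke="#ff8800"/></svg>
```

Since the viewBox matches the mm dimensions, user units are millimetres directly. The only transform is the Y-flip y_m = 202.474 − y_svg.

Shape 1 is a quadratic bezier drawn with `<path>`. Its stroke #ff00ff means cut at S805, F996. After flipping Y the toolpath is (46.411,126.385) → (42.204,121.699) → (35.831,108.259) → (27.292,86.065).

Shape 2 is a open polyline drawn with `<path>`. Its stroke #ff8800 means engrave at S264, F3828. After flipping Y the toolpath is (21.456,132.905) → (57.581,40.299) → (67.268,81.792) → (27.179,132.040) → (86.664,23.079).

G21
G90
G00 X46.411 Y126.385
M4 S805
G01 X42.204 Y121.699 F996
G01 X35.831 Y108.259 F996
G01 X27.292 Y86.065 F996
M5
G00 X21.456 Y132.905
M4 S264
G01 X57.581 Y40.299 F3828
G01 X67.268 Y81.792 F3828
G01 X27.179 Y132.040 F3828
G01 X86.664 Y23.079 F3828
M5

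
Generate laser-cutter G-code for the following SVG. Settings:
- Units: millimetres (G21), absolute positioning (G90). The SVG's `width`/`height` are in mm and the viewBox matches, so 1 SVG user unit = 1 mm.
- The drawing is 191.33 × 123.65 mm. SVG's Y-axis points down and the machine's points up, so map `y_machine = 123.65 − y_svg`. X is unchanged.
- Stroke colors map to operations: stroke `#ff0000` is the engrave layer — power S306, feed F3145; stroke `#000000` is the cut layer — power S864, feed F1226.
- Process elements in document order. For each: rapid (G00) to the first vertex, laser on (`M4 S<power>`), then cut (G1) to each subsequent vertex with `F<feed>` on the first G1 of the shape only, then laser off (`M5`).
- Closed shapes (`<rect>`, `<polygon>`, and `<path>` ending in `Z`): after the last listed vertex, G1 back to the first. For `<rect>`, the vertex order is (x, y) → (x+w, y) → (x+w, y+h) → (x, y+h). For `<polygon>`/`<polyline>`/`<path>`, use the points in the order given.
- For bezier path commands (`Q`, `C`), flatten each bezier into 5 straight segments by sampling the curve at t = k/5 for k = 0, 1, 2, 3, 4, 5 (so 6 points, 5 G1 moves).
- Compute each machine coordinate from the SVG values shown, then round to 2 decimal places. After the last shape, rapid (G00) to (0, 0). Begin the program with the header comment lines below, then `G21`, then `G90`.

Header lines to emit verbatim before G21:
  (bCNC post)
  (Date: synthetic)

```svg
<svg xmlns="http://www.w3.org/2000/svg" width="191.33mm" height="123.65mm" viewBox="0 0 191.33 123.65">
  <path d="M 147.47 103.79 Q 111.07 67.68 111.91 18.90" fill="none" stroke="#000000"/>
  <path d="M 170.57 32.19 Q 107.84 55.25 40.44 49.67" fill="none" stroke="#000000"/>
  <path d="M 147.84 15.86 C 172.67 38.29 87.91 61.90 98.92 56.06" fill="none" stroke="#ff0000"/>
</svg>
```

viewBox `0 0 191.33 123.65` with mm width/height → 1 unit = 1 mm. Flip: y_m = 123.65 − y_svg.

**Shape 1** — `<path>` quadratic bezier, stroke `#000000` → cut (S864, F1226). Control points (SVG): P0=(147.47,103.79), P1=(111.07,67.68), P2=(111.91,18.90); sampled at t=k/5. Machine vertices: (147.47,19.86) → (134.40,34.81) → (124.31,50.78) → (117.20,67.75) → (113.06,85.74) → (111.91,104.75). Open path.

**Shape 2** — `<path>` quadratic bezier, stroke `#000000` → cut (S864, F1226). Control points (SVG): P0=(170.57,32.19), P1=(107.84,55.25), P2=(40.44,49.67); sampled at t=k/5. Machine vertices: (170.57,91.46) → (145.29,83.38) → (119.64,77.59) → (93.61,74.10) → (67.21,72.89) → (40.44,73.98). Open path.

**Shape 3** — `<path>` cubic bezier, stroke `#ff0000` → engrave (S306, F3145). Control points (SVG): P0=(147.84,15.86), P1=(172.67,38.29), P2=(87.91,61.90), P3=(98.92,56.06); sampled at t=k/5. Machine vertices: (147.84,107.79) → (151.23,94.44) → (138.18,82.27) → (118.53,72.76) → (102.16,67.37) → (98.92,67.59). Open path.

(bCNC post)
(Date: synthetic)
G21
G90
G00 X147.47 Y19.86
M4 S864
G1 X134.40 Y34.81 F1226
G1 X124.31 Y50.78
G1 X117.20 Y67.75
G1 X113.06 Y85.74
G1 X111.91 Y104.75
M5
G00 X170.57 Y91.46
M4 S864
G1 X145.29 Y83.38 F1226
G1 X119.64 Y77.59
G1 X93.61 Y74.10
G1 X67.21 Y72.89
G1 X40.44 Y73.98
M5
G00 X147.84 Y107.79
M4 S306
G1 X151.23 Y94.44 F3145
G1 X138.18 Y82.27
G1 X118.53 Y72.76
G1 X102.16 Y67.37
G1 X98.92 Y67.59
M5
G00 X0.00 Y0.00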